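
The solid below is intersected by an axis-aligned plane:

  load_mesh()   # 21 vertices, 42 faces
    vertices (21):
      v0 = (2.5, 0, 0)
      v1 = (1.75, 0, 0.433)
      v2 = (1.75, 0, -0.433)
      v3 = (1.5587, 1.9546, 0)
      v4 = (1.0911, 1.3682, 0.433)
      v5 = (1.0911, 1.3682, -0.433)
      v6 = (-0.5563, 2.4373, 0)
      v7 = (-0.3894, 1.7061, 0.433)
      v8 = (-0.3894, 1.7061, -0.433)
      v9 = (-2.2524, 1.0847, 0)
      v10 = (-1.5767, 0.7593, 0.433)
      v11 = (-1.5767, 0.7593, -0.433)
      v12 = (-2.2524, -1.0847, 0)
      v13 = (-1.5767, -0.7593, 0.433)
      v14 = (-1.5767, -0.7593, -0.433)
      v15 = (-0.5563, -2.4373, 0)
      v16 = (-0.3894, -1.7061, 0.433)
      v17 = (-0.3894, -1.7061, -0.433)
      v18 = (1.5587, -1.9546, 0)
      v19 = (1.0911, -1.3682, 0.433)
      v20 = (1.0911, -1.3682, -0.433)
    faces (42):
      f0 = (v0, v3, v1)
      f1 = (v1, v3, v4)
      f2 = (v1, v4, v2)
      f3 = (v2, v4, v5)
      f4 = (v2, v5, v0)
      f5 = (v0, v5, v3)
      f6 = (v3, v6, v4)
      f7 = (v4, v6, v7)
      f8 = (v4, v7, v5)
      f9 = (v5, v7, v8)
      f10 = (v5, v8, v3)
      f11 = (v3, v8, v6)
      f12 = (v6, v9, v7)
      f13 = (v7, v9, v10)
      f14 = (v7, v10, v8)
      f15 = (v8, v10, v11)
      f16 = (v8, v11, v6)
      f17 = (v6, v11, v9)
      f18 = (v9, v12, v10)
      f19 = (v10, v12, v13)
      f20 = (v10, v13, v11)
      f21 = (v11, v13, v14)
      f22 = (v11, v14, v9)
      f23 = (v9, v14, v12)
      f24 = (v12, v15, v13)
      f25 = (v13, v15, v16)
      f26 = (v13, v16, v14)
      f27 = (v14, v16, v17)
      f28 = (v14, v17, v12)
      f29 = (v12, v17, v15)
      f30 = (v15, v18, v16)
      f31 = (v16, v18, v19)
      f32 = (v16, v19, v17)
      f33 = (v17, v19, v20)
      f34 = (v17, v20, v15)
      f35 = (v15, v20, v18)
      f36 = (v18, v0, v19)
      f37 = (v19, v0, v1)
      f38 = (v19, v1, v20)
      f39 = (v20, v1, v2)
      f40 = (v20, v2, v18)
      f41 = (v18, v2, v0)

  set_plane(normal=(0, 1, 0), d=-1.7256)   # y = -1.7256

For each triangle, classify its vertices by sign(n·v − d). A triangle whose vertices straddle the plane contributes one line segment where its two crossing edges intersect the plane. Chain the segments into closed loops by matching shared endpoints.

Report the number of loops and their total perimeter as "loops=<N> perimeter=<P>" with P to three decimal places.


Straddling triangles (10 of 42):
  (v12,v15,v13) [+-+] → (-1.44874, -1.7256, 0)–(-0.989088, -1.7256, 0.183651)  len=0.4950
  (v13,v15,v16) [+-+] → (-0.989088, -1.7256, 0.183651)–(-0.393851, -1.7256, 0.421453)  len=0.6410
  (v12,v17,v15) [++-] → (-0.393851, -1.7256, -0.421453)–(-1.44874, -1.7256, 0)  len=1.1360
  (v15,v18,v16) [--+] → (-0.236531, -1.7256, 0.399022)–(-0.393851, -1.7256, 0.421453)  len=0.1589
  (v16,v18,v19) [+-+] → (-0.236531, -1.7256, 0.399022)–(1.37609, -1.7256, 0.169094)  len=1.6289
  (v17,v20,v15) [++-] → (0.540374, -1.7256, -0.288248)–(-0.393851, -1.7256, -0.421453)  len=0.9437
  (v15,v20,v18) [-+-] → (0.540374, -1.7256, -0.288248)–(1.37609, -1.7256, -0.169094)  len=0.8442
  (v18,v0,v19) [-++] → (1.66898, -1.7256, 0)–(1.37609, -1.7256, 0.169094)  len=0.3382
  (v20,v2,v18) [++-] → (1.58111, -1.7256, -0.0507301)–(1.37609, -1.7256, -0.169094)  len=0.2367
  (v18,v2,v0) [-++] → (1.58111, -1.7256, -0.0507301)–(1.66898, -1.7256, 0)  len=0.1015

Chained into 1 loop(s):
  loop 1: 10 segments, perimeter = 6.5240
Total perimeter = 6.524

loops=1 perimeter=6.524


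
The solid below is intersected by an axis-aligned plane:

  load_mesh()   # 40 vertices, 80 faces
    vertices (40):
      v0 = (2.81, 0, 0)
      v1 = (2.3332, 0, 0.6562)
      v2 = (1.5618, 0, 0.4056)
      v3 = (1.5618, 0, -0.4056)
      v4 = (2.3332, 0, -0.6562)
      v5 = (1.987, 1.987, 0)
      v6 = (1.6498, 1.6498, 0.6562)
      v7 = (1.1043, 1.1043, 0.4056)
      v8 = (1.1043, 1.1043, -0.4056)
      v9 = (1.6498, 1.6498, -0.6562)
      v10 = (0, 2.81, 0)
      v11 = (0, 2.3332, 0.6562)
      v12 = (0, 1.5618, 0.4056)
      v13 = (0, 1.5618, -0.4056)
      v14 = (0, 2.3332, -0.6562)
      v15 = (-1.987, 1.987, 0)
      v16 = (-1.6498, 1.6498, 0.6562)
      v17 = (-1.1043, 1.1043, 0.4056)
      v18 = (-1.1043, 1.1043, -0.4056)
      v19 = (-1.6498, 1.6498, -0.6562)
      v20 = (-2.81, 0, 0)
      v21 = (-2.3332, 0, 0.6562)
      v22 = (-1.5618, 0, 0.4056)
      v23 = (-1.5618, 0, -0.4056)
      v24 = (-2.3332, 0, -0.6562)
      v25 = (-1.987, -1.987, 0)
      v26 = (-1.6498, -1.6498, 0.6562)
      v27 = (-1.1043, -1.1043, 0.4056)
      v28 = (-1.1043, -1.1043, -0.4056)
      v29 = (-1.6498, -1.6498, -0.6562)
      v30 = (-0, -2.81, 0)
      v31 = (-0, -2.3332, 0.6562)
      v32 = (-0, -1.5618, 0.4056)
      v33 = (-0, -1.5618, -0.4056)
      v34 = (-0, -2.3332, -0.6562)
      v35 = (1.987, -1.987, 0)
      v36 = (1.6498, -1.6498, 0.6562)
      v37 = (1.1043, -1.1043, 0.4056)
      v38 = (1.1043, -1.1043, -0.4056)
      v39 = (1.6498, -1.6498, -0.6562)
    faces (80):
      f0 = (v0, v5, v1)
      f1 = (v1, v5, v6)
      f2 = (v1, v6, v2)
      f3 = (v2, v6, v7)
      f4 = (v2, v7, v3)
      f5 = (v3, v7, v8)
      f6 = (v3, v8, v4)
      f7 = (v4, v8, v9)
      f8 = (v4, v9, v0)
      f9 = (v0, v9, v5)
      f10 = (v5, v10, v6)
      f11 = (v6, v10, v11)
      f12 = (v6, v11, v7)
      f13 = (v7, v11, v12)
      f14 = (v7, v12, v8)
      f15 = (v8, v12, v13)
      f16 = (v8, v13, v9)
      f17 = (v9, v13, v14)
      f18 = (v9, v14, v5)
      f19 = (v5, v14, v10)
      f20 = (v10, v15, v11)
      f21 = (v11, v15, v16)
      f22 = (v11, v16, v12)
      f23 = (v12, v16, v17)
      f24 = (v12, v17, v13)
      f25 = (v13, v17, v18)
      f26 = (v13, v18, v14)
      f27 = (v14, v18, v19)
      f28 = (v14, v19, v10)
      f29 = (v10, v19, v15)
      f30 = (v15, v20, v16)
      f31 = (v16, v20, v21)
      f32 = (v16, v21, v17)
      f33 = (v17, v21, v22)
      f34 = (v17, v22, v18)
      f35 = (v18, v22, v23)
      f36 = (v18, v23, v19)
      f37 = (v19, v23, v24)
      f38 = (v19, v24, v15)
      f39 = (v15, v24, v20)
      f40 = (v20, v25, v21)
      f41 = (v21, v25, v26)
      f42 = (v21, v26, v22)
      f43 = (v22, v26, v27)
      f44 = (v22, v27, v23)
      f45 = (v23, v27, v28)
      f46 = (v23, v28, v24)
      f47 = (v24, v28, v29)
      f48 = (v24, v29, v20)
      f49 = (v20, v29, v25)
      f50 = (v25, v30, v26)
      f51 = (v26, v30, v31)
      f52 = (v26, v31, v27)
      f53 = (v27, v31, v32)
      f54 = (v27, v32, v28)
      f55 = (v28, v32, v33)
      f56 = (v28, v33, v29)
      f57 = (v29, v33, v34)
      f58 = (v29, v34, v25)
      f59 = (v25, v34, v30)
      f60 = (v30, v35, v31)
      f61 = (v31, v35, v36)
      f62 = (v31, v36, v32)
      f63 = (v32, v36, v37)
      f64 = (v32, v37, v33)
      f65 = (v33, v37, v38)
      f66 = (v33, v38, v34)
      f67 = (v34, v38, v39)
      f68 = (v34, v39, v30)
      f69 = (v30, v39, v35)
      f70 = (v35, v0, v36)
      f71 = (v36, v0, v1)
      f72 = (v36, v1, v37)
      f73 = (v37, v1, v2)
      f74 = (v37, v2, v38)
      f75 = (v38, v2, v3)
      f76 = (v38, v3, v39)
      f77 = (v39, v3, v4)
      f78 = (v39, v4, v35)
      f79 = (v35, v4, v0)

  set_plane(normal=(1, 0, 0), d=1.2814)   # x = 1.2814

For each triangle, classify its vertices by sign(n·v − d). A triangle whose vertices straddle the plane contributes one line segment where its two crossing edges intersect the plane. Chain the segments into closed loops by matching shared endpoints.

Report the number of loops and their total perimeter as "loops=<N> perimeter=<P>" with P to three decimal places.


loops=2 perimeter=9.498

Straddling triangles (24 of 80):
  (v2,v6,v7) [++-] → (1.2814, 1.2814, 0.486959)–(1.2814, 0.676821, 0.4056)  len=0.6100
  (v2,v7,v3) [+-+] → (1.2814, 0.676821, 0.4056)–(1.2814, 0.676821, 0.0915814)  len=0.3140
  (v3,v7,v8) [+--] → (1.2814, 0.676821, 0.0915814)–(1.2814, 0.676821, -0.4056)  len=0.4972
  (v3,v8,v4) [+-+] → (1.2814, 0.676821, -0.4056)–(1.2814, 0.945156, -0.441715)  len=0.2708
  (v4,v8,v9) [+-+] → (1.2814, 0.945156, -0.441715)–(1.2814, 1.2814, -0.486959)  len=0.3393
  (v5,v10,v6) [+-+] → (1.2814, 2.27925, 0)–(1.2814, 1.90887, 0.509671)  len=0.6300
  (v6,v10,v11) [+--] → (1.2814, 1.90887, 0.509671)–(1.2814, 1.8024, 0.6562)  len=0.1811
  (v6,v11,v7) [+--] → (1.2814, 1.8024, 0.6562)–(1.2814, 1.2814, 0.486959)  len=0.5478
  (v8,v13,v9) [--+] → (1.2814, 1.63015, -0.600241)–(1.2814, 1.2814, -0.486959)  len=0.3667
  (v9,v13,v14) [+--] → (1.2814, 1.63015, -0.600241)–(1.2814, 1.8024, -0.6562)  len=0.1811
  (v9,v14,v5) [+-+] → (1.2814, 1.8024, -0.6562)–(1.2814, 2.10994, -0.233022)  len=0.5231
  (v5,v14,v10) [+--] → (1.2814, 2.10994, -0.233022)–(1.2814, 2.27925, 0)  len=0.2880
  (v30,v35,v31) [-+-] → (1.2814, -2.27925, 0)–(1.2814, -2.10994, 0.233022)  len=0.2880
  (v31,v35,v36) [-++] → (1.2814, -2.10994, 0.233022)–(1.2814, -1.8024, 0.6562)  len=0.5231
  (v31,v36,v32) [-+-] → (1.2814, -1.8024, 0.6562)–(1.2814, -1.63015, 0.600241)  len=0.1811
  (v32,v36,v37) [-+-] → (1.2814, -1.63015, 0.600241)–(1.2814, -1.2814, 0.486959)  len=0.3667
  (v34,v38,v39) [--+] → (1.2814, -1.2814, -0.486959)–(1.2814, -1.8024, -0.6562)  len=0.5478
  (v34,v39,v30) [-+-] → (1.2814, -1.8024, -0.6562)–(1.2814, -1.90887, -0.509671)  len=0.1811
  (v30,v39,v35) [-++] → (1.2814, -1.90887, -0.509671)–(1.2814, -2.27925, 0)  len=0.6300
  (v36,v1,v37) [++-] → (1.2814, -0.945156, 0.441715)–(1.2814, -1.2814, 0.486959)  len=0.3393
  (v37,v1,v2) [-++] → (1.2814, -0.945156, 0.441715)–(1.2814, -0.676821, 0.4056)  len=0.2708
  (v37,v2,v38) [-+-] → (1.2814, -0.676821, 0.4056)–(1.2814, -0.676821, -0.0915814)  len=0.4972
  (v38,v2,v3) [-++] → (1.2814, -0.676821, -0.0915814)–(1.2814, -0.676821, -0.4056)  len=0.3140
  (v38,v3,v39) [-++] → (1.2814, -0.676821, -0.4056)–(1.2814, -1.2814, -0.486959)  len=0.6100

Chained into 2 loop(s):
  loop 1: 12 segments, perimeter = 4.7492
  loop 2: 12 segments, perimeter = 4.7492
Total perimeter = 9.498


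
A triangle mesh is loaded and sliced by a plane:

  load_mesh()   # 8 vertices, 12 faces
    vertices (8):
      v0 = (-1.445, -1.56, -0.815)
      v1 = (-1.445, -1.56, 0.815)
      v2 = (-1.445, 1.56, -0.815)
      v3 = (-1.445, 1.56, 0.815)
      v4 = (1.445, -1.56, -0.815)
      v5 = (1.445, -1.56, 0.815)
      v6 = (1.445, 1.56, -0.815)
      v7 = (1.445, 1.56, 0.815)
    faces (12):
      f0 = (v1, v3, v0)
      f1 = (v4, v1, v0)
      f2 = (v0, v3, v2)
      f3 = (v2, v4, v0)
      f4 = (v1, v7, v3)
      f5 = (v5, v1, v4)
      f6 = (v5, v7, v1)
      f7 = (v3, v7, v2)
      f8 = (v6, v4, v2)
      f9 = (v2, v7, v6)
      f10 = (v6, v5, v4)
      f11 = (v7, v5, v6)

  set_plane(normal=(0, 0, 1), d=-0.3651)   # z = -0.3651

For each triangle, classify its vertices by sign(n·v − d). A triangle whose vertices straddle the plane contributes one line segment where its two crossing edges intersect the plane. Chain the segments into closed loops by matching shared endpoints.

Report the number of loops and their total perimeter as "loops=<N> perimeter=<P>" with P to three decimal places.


Straddling triangles (8 of 12):
  (v1,v3,v0) [++-] → (-1.445, -0.698842, -0.3651)–(-1.445, -1.56, -0.3651)  len=0.8612
  (v4,v1,v0) [-+-] → (0.647325, -1.56, -0.3651)–(-1.445, -1.56, -0.3651)  len=2.0923
  (v0,v3,v2) [-+-] → (-1.445, -0.698842, -0.3651)–(-1.445, 1.56, -0.3651)  len=2.2588
  (v5,v1,v4) [++-] → (0.647325, -1.56, -0.3651)–(1.445, -1.56, -0.3651)  len=0.7977
  (v3,v7,v2) [++-] → (-0.647325, 1.56, -0.3651)–(-1.445, 1.56, -0.3651)  len=0.7977
  (v2,v7,v6) [-+-] → (-0.647325, 1.56, -0.3651)–(1.445, 1.56, -0.3651)  len=2.0923
  (v6,v5,v4) [-+-] → (1.445, 0.698842, -0.3651)–(1.445, -1.56, -0.3651)  len=2.2588
  (v7,v5,v6) [++-] → (1.445, 0.698842, -0.3651)–(1.445, 1.56, -0.3651)  len=0.8612

Chained into 1 loop(s):
  loop 1: 8 segments, perimeter = 12.0200
Total perimeter = 12.020

loops=1 perimeter=12.020


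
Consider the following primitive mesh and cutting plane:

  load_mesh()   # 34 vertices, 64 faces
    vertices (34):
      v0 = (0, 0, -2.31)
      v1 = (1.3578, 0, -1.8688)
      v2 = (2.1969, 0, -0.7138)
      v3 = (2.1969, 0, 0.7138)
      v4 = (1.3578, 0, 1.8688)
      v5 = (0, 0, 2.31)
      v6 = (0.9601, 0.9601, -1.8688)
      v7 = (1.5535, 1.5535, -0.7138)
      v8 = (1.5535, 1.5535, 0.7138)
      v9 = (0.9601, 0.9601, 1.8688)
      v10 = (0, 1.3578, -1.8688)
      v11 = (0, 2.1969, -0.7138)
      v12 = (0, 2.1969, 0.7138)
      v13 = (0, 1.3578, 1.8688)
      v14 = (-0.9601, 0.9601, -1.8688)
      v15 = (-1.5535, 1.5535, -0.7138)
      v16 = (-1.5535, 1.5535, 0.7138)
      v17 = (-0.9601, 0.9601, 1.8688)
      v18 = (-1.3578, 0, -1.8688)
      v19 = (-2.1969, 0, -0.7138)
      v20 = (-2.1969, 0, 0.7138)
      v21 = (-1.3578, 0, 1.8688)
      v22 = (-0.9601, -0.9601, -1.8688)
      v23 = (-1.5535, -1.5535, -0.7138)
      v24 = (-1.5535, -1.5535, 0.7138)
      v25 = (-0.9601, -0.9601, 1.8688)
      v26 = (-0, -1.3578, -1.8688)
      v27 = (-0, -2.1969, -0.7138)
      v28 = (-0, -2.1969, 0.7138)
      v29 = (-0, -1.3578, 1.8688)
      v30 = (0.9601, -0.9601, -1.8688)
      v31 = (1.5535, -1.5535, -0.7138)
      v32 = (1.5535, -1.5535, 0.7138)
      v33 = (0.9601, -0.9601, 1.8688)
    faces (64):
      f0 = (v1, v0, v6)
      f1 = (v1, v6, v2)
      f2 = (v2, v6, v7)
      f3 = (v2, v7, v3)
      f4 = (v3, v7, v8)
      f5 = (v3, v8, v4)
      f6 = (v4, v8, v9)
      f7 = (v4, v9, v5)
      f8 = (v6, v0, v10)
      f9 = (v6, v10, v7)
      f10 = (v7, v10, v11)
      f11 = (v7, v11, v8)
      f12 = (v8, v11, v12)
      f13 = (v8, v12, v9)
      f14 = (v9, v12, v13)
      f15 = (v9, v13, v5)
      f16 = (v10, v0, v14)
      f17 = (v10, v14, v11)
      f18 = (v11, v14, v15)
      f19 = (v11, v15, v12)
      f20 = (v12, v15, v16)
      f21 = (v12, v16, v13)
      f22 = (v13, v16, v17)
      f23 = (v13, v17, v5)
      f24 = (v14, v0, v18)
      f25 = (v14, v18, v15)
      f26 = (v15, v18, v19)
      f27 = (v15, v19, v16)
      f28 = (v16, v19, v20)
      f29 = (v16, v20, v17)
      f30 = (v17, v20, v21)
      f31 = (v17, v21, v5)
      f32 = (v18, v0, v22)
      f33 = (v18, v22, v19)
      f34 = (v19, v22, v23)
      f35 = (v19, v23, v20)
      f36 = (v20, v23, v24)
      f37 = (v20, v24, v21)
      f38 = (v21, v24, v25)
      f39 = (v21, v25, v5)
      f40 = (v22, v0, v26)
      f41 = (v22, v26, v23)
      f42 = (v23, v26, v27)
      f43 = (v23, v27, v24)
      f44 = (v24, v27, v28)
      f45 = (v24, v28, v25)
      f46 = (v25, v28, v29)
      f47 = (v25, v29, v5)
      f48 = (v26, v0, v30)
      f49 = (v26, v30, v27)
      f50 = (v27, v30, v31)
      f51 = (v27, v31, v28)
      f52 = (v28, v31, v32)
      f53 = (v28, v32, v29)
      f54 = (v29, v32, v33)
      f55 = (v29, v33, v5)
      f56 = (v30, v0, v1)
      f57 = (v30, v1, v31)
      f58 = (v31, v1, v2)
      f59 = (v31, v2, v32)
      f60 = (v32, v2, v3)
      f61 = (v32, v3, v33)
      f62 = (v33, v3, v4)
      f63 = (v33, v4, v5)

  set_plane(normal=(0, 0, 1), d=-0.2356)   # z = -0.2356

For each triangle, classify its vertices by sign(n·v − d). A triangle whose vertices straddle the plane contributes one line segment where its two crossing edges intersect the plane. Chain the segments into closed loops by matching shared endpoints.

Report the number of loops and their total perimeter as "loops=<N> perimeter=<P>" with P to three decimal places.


Straddling triangles (16 of 64):
  (v2,v7,v3) [--+] → (1.76902, 1.03313, -0.2356)–(2.1969, 0, -0.2356)  len=1.1182
  (v3,v7,v8) [+-+] → (1.76902, 1.03313, -0.2356)–(1.5535, 1.5535, -0.2356)  len=0.5632
  (v7,v11,v8) [--+] → (0.520372, 1.98138, -0.2356)–(1.5535, 1.5535, -0.2356)  len=1.1182
  (v8,v11,v12) [+-+] → (0.520372, 1.98138, -0.2356)–(0, 2.1969, -0.2356)  len=0.5632
  (v11,v15,v12) [--+] → (-1.03313, 1.76902, -0.2356)–(0, 2.1969, -0.2356)  len=1.1182
  (v12,v15,v16) [+-+] → (-1.03313, 1.76902, -0.2356)–(-1.5535, 1.5535, -0.2356)  len=0.5632
  (v15,v19,v16) [--+] → (-1.98138, 0.520372, -0.2356)–(-1.5535, 1.5535, -0.2356)  len=1.1182
  (v16,v19,v20) [+-+] → (-1.98138, 0.520372, -0.2356)–(-2.1969, 0, -0.2356)  len=0.5632
  (v19,v23,v20) [--+] → (-1.76902, -1.03313, -0.2356)–(-2.1969, 0, -0.2356)  len=1.1182
  (v20,v23,v24) [+-+] → (-1.76902, -1.03313, -0.2356)–(-1.5535, -1.5535, -0.2356)  len=0.5632
  (v23,v27,v24) [--+] → (-0.520372, -1.98138, -0.2356)–(-1.5535, -1.5535, -0.2356)  len=1.1182
  (v24,v27,v28) [+-+] → (-0.520372, -1.98138, -0.2356)–(0, -2.1969, -0.2356)  len=0.5632
  (v27,v31,v28) [--+] → (1.03313, -1.76902, -0.2356)–(0, -2.1969, -0.2356)  len=1.1182
  (v28,v31,v32) [+-+] → (1.03313, -1.76902, -0.2356)–(1.5535, -1.5535, -0.2356)  len=0.5632
  (v31,v2,v32) [--+] → (1.98138, -0.520372, -0.2356)–(1.5535, -1.5535, -0.2356)  len=1.1182
  (v32,v2,v3) [+-+] → (1.98138, -0.520372, -0.2356)–(2.1969, 0, -0.2356)  len=0.5632

Chained into 1 loop(s):
  loop 1: 16 segments, perimeter = 13.4517
Total perimeter = 13.452

loops=1 perimeter=13.452


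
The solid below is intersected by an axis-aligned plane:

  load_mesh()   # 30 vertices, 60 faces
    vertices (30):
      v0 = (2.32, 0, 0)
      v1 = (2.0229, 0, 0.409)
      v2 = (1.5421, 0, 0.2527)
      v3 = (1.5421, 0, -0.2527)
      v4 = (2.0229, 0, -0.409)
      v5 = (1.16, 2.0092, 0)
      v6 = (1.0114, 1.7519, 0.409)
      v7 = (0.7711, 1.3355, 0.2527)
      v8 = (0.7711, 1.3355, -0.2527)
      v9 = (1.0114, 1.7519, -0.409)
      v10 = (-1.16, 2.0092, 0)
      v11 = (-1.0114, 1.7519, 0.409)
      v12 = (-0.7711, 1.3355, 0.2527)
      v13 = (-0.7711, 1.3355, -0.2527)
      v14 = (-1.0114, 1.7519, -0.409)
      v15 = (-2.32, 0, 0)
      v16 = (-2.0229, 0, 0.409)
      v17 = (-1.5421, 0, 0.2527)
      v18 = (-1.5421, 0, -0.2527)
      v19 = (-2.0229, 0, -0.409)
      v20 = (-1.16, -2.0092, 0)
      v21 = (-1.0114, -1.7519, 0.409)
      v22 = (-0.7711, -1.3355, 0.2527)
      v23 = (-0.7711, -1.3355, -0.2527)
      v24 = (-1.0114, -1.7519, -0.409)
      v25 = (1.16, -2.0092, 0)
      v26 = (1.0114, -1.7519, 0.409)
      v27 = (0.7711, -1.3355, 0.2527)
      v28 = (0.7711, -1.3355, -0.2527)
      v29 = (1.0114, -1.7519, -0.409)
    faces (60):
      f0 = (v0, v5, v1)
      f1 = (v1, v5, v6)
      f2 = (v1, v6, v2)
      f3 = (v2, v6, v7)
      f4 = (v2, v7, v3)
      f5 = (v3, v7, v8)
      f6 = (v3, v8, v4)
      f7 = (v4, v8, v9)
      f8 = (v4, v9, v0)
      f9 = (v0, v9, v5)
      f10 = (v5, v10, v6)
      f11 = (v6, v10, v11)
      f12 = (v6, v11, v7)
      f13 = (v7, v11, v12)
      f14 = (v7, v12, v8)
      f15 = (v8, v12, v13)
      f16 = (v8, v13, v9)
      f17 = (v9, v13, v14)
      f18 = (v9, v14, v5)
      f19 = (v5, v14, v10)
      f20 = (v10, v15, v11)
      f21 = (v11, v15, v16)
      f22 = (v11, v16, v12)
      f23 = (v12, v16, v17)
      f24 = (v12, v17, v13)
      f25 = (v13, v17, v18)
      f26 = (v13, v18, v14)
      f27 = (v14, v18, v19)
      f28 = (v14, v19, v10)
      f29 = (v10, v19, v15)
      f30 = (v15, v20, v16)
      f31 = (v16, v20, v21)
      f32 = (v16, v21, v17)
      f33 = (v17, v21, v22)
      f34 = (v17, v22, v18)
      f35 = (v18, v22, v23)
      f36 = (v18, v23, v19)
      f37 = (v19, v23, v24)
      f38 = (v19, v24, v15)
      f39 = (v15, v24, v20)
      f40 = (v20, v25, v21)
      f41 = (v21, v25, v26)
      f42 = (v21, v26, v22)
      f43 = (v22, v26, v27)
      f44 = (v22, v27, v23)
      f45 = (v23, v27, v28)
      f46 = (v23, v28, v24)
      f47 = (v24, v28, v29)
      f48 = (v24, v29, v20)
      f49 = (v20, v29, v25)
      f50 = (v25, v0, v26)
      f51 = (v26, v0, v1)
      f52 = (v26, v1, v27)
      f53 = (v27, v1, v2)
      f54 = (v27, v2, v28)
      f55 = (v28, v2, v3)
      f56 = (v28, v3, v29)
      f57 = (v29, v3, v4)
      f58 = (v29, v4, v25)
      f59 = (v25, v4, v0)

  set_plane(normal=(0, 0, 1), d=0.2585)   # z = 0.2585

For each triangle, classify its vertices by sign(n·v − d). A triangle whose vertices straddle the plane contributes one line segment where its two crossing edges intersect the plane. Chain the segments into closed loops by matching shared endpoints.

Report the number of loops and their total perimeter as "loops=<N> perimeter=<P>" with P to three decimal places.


loops=2 perimeter=22.153

Straddling triangles (24 of 60):
  (v0,v5,v1) [--+] → (1.70538, 0.739327, 0.2585)–(2.13222, 0, 0.2585)  len=0.8537
  (v1,v5,v6) [+-+] → (1.70538, 0.739327, 0.2585)–(1.06608, 1.84658, 0.2585)  len=1.2786
  (v1,v6,v2) [++-] → (1.52241, 0.0650097, 0.2585)–(1.55994, 0, 0.2585)  len=0.0751
  (v2,v6,v7) [-+-] → (1.52241, 0.0650097, 0.2585)–(0.780017, 1.35095, 0.2585)  len=1.4849
  (v5,v10,v6) [--+] → (0.212389, 1.84658, 0.2585)–(1.06608, 1.84658, 0.2585)  len=0.8537
  (v6,v10,v11) [+-+] → (0.212389, 1.84658, 0.2585)–(-1.06608, 1.84658, 0.2585)  len=1.2785
  (v6,v11,v7) [++-] → (0.704955, 1.35095, 0.2585)–(0.780017, 1.35095, 0.2585)  len=0.0751
  (v7,v11,v12) [-+-] → (0.704955, 1.35095, 0.2585)–(-0.780017, 1.35095, 0.2585)  len=1.4850
  (v10,v15,v11) [--+] → (-1.49293, 1.10725, 0.2585)–(-1.06608, 1.84658, 0.2585)  len=0.8537
  (v11,v15,v16) [+-+] → (-1.49293, 1.10725, 0.2585)–(-2.13222, 0, 0.2585)  len=1.2786
  (v11,v16,v12) [++-] → (-0.817552, 1.28594, 0.2585)–(-0.780017, 1.35095, 0.2585)  len=0.0751
  (v12,v16,v17) [-+-] → (-0.817552, 1.28594, 0.2585)–(-1.55994, 0, 0.2585)  len=1.4849
  (v15,v20,v16) [--+] → (-1.70538, -0.739327, 0.2585)–(-2.13222, 0, 0.2585)  len=0.8537
  (v16,v20,v21) [+-+] → (-1.70538, -0.739327, 0.2585)–(-1.06608, -1.84658, 0.2585)  len=1.2786
  (v16,v21,v17) [++-] → (-1.52241, -0.0650097, 0.2585)–(-1.55994, 0, 0.2585)  len=0.0751
  (v17,v21,v22) [-+-] → (-1.52241, -0.0650097, 0.2585)–(-0.780017, -1.35095, 0.2585)  len=1.4849
  (v20,v25,v21) [--+] → (-0.212389, -1.84658, 0.2585)–(-1.06608, -1.84658, 0.2585)  len=0.8537
  (v21,v25,v26) [+-+] → (-0.212389, -1.84658, 0.2585)–(1.06608, -1.84658, 0.2585)  len=1.2785
  (v21,v26,v22) [++-] → (-0.704955, -1.35095, 0.2585)–(-0.780017, -1.35095, 0.2585)  len=0.0751
  (v22,v26,v27) [-+-] → (-0.704955, -1.35095, 0.2585)–(0.780017, -1.35095, 0.2585)  len=1.4850
  (v25,v0,v26) [--+] → (1.49293, -1.10725, 0.2585)–(1.06608, -1.84658, 0.2585)  len=0.8537
  (v26,v0,v1) [+-+] → (1.49293, -1.10725, 0.2585)–(2.13222, 0, 0.2585)  len=1.2786
  (v26,v1,v27) [++-] → (0.817552, -1.28594, 0.2585)–(0.780017, -1.35095, 0.2585)  len=0.0751
  (v27,v1,v2) [-+-] → (0.817552, -1.28594, 0.2585)–(1.55994, 0, 0.2585)  len=1.4849

Chained into 2 loop(s):
  loop 1: 12 segments, perimeter = 12.7933
  loop 2: 12 segments, perimeter = 9.3598
Total perimeter = 22.153


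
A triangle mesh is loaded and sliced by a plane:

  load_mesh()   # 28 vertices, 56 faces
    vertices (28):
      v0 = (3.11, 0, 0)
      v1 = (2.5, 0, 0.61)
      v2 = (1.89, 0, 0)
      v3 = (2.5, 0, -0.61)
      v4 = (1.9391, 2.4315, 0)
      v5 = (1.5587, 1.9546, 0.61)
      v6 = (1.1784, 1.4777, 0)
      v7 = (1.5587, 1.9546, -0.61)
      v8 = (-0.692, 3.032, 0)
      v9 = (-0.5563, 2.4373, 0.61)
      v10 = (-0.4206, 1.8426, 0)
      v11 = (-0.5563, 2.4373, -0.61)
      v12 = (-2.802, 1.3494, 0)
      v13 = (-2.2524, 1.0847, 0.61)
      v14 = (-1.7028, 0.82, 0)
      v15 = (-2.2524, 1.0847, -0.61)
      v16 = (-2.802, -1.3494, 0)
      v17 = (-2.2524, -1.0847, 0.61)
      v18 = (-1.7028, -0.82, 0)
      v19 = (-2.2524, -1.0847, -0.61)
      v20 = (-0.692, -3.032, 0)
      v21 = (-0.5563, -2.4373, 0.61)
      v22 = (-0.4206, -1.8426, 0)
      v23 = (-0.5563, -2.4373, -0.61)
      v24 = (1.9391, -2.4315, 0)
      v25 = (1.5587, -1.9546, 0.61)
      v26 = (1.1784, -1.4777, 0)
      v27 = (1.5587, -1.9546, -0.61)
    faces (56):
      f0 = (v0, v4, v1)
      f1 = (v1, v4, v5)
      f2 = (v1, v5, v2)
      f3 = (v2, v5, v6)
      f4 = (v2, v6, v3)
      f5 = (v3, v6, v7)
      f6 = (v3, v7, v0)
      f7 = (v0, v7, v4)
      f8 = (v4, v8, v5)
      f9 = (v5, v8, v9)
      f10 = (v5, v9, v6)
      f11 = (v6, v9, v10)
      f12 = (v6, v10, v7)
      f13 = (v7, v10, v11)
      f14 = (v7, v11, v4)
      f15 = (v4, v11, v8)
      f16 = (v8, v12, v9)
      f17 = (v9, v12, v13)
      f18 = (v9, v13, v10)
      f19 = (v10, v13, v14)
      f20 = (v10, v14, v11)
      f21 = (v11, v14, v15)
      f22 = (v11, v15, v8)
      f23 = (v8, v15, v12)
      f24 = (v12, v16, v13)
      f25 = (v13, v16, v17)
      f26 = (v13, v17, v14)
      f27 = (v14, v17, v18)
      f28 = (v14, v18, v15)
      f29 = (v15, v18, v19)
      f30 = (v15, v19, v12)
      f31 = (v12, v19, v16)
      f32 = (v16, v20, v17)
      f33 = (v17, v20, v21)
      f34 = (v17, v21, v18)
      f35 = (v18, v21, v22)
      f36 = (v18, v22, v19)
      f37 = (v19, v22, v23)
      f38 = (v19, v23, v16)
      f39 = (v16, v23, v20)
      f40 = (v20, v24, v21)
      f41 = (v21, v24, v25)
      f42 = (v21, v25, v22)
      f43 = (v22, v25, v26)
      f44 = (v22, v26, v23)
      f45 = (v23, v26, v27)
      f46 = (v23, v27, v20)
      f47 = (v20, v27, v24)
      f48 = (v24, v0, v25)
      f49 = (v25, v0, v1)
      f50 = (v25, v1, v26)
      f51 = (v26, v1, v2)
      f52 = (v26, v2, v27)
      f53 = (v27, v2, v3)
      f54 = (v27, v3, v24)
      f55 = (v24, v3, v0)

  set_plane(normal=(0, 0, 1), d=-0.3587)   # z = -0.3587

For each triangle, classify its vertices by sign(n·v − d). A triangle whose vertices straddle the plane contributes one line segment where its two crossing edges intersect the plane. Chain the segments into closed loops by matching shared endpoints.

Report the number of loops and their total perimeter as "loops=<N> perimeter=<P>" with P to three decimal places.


Straddling triangles (28 of 56):
  (v2,v6,v3) [++-] → (1.95554, 0.608764, -0.3587)–(2.2487, 0, -0.3587)  len=0.6757
  (v3,v6,v7) [-+-] → (1.95554, 0.608764, -0.3587)–(1.40203, 1.75813, -0.3587)  len=1.2757
  (v3,v7,v0) [--+] → (2.19778, 1.14937, -0.3587)–(2.7513, 0, -0.3587)  len=1.2757
  (v0,v7,v4) [+-+] → (2.19778, 1.14937, -0.3587)–(1.71541, 2.15107, -0.3587)  len=1.1118
  (v6,v10,v7) [++-] → (0.743293, 1.90846, -0.3587)–(1.40203, 1.75813, -0.3587)  len=0.6757
  (v7,v10,v11) [-+-] → (0.743293, 1.90846, -0.3587)–(-0.500396, 2.1923, -0.3587)  len=1.2757
  (v7,v11,v4) [--+] → (0.471723, 2.43491, -0.3587)–(1.71541, 2.15107, -0.3587)  len=1.2757
  (v4,v11,v8) [+-+] → (0.471723, 2.43491, -0.3587)–(-0.612204, 2.6823, -0.3587)  len=1.1118
  (v10,v14,v11) [++-] → (-1.02862, 1.77103, -0.3587)–(-0.500396, 2.1923, -0.3587)  len=0.6756
  (v11,v14,v15) [-+-] → (-1.02862, 1.77103, -0.3587)–(-2.02598, 0.975652, -0.3587)  len=1.2757
  (v11,v15,v8) [--+] → (-1.60957, 1.88692, -0.3587)–(-0.612204, 2.6823, -0.3587)  len=1.2757
  (v8,v15,v12) [+-+] → (-1.60957, 1.88692, -0.3587)–(-2.47882, 1.19375, -0.3587)  len=1.1118
  (v14,v18,v15) [++-] → (-2.02598, 0.300026, -0.3587)–(-2.02598, 0.975652, -0.3587)  len=0.6756
  (v15,v18,v19) [-+-] → (-2.02598, 0.300026, -0.3587)–(-2.02598, -0.975652, -0.3587)  len=1.2757
  (v15,v19,v12) [--+] → (-2.47882, -0.0819306, -0.3587)–(-2.47882, 1.19375, -0.3587)  len=1.2757
  (v12,v19,v16) [+-+] → (-2.47882, -0.0819306, -0.3587)–(-2.47882, -1.19375, -0.3587)  len=1.1118
  (v18,v22,v19) [++-] → (-1.49776, -1.39693, -0.3587)–(-2.02598, -0.975652, -0.3587)  len=0.6756
  (v19,v22,v23) [-+-] → (-1.49776, -1.39693, -0.3587)–(-0.500396, -2.1923, -0.3587)  len=1.2757
  (v19,v23,v16) [--+] → (-1.48145, -1.98912, -0.3587)–(-2.47882, -1.19375, -0.3587)  len=1.2757
  (v16,v23,v20) [+-+] → (-1.48145, -1.98912, -0.3587)–(-0.612204, -2.6823, -0.3587)  len=1.1118
  (v22,v26,v23) [++-] → (0.15834, -2.04198, -0.3587)–(-0.500396, -2.1923, -0.3587)  len=0.6757
  (v23,v26,v27) [-+-] → (0.15834, -2.04198, -0.3587)–(1.40203, -1.75813, -0.3587)  len=1.2757
  (v23,v27,v20) [--+] → (0.631485, -2.39845, -0.3587)–(-0.612204, -2.6823, -0.3587)  len=1.2757
  (v20,v27,v24) [+-+] → (0.631485, -2.39845, -0.3587)–(1.71541, -2.15107, -0.3587)  len=1.1118
  (v26,v2,v27) [++-] → (1.69518, -1.14937, -0.3587)–(1.40203, -1.75813, -0.3587)  len=0.6757
  (v27,v2,v3) [-+-] → (1.69518, -1.14937, -0.3587)–(2.2487, 0, -0.3587)  len=1.2757
  (v27,v3,v24) [--+] → (2.26893, -1.0017, -0.3587)–(1.71541, -2.15107, -0.3587)  len=1.2757
  (v24,v3,v0) [+-+] → (2.26893, -1.0017, -0.3587)–(2.7513, 0, -0.3587)  len=1.1118

Chained into 2 loop(s):
  loop 1: 14 segments, perimeter = 13.6594
  loop 2: 14 segments, perimeter = 16.7124
Total perimeter = 30.372

loops=2 perimeter=30.372


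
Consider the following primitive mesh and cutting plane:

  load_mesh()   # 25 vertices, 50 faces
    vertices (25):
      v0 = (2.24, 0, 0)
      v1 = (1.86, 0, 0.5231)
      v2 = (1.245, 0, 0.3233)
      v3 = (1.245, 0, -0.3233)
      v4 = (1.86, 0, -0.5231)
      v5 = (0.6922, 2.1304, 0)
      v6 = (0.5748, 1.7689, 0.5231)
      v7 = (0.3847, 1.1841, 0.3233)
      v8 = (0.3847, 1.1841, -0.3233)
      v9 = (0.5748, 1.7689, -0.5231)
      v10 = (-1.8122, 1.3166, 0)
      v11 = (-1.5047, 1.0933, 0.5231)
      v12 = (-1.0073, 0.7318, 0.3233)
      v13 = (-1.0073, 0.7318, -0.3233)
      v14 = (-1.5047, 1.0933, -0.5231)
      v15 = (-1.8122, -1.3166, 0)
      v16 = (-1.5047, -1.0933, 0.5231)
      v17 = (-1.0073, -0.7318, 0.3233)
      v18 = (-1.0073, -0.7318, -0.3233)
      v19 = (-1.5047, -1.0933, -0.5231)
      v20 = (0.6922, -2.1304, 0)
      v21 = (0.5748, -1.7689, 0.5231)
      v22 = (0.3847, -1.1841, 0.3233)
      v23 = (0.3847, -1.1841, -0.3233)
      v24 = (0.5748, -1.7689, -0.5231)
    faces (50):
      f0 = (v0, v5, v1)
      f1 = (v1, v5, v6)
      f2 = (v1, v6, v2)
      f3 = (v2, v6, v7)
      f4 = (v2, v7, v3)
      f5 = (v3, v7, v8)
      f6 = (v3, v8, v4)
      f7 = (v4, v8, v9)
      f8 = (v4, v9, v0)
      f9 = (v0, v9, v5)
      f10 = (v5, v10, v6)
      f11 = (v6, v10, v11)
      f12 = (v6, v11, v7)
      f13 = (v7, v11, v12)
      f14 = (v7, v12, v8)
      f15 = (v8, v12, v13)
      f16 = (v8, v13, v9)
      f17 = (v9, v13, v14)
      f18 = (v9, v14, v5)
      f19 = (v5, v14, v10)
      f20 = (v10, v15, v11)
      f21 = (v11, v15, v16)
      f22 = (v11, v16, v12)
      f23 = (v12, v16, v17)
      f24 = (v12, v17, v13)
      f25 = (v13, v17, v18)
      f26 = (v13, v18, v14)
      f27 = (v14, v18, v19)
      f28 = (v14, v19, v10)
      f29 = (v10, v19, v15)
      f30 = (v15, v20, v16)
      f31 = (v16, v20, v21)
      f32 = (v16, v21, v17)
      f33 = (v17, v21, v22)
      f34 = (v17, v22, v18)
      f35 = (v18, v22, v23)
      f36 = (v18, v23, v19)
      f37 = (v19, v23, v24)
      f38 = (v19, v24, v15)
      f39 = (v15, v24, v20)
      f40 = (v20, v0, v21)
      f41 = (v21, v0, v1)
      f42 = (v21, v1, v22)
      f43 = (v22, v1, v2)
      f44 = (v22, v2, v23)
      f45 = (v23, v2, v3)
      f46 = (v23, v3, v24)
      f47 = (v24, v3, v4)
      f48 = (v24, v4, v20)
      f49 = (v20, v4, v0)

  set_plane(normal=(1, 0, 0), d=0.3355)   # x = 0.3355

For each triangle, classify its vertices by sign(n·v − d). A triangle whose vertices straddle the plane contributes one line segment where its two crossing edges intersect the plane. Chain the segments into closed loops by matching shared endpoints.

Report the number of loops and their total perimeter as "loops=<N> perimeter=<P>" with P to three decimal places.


loops=2 perimeter=5.993

Straddling triangles (20 of 50):
  (v5,v10,v6) [+-+] → (0.3355, 2.01449, 0)–(0.3355, 1.72356, 0.470659)  len=0.5533
  (v6,v10,v11) [+--] → (0.3355, 1.72356, 0.470659)–(0.3355, 1.69115, 0.5231)  len=0.0616
  (v6,v11,v7) [+-+] → (0.3355, 1.69115, 0.5231)–(0.3355, 1.18174, 0.328503)  len=0.5453
  (v7,v11,v12) [+--] → (0.3355, 1.18174, 0.328503)–(0.3355, 1.16811, 0.3233)  len=0.0146
  (v7,v12,v8) [+-+] → (0.3355, 1.16811, 0.3233)–(0.3355, 1.16811, -0.300446)  len=0.6237
  (v8,v12,v13) [+--] → (0.3355, 1.16811, -0.300446)–(0.3355, 1.16811, -0.3233)  len=0.0229
  (v8,v13,v9) [+-+] → (0.3355, 1.16811, -0.3233)–(0.3355, 1.61203, -0.492879)  len=0.4752
  (v9,v13,v14) [+--] → (0.3355, 1.61203, -0.492879)–(0.3355, 1.69115, -0.5231)  len=0.0847
  (v9,v14,v5) [+-+] → (0.3355, 1.69115, -0.5231)–(0.3355, 1.96201, -0.0849332)  len=0.5151
  (v5,v14,v10) [+--] → (0.3355, 1.96201, -0.0849332)–(0.3355, 2.01449, 0)  len=0.0998
  (v15,v20,v16) [-+-] → (0.3355, -2.01449, 0)–(0.3355, -1.96201, 0.0849332)  len=0.0998
  (v16,v20,v21) [-++] → (0.3355, -1.96201, 0.0849332)–(0.3355, -1.69115, 0.5231)  len=0.5151
  (v16,v21,v17) [-+-] → (0.3355, -1.69115, 0.5231)–(0.3355, -1.61203, 0.492879)  len=0.0847
  (v17,v21,v22) [-++] → (0.3355, -1.61203, 0.492879)–(0.3355, -1.16811, 0.3233)  len=0.4752
  (v17,v22,v18) [-+-] → (0.3355, -1.16811, 0.3233)–(0.3355, -1.16811, 0.300446)  len=0.0229
  (v18,v22,v23) [-++] → (0.3355, -1.16811, 0.300446)–(0.3355, -1.16811, -0.3233)  len=0.6237
  (v18,v23,v19) [-+-] → (0.3355, -1.16811, -0.3233)–(0.3355, -1.18174, -0.328503)  len=0.0146
  (v19,v23,v24) [-++] → (0.3355, -1.18174, -0.328503)–(0.3355, -1.69115, -0.5231)  len=0.5453
  (v19,v24,v15) [-+-] → (0.3355, -1.69115, -0.5231)–(0.3355, -1.72356, -0.470659)  len=0.0616
  (v15,v24,v20) [-++] → (0.3355, -1.72356, -0.470659)–(0.3355, -2.01449, 0)  len=0.5533

Chained into 2 loop(s):
  loop 1: 10 segments, perimeter = 2.9963
  loop 2: 10 segments, perimeter = 2.9963
Total perimeter = 5.993


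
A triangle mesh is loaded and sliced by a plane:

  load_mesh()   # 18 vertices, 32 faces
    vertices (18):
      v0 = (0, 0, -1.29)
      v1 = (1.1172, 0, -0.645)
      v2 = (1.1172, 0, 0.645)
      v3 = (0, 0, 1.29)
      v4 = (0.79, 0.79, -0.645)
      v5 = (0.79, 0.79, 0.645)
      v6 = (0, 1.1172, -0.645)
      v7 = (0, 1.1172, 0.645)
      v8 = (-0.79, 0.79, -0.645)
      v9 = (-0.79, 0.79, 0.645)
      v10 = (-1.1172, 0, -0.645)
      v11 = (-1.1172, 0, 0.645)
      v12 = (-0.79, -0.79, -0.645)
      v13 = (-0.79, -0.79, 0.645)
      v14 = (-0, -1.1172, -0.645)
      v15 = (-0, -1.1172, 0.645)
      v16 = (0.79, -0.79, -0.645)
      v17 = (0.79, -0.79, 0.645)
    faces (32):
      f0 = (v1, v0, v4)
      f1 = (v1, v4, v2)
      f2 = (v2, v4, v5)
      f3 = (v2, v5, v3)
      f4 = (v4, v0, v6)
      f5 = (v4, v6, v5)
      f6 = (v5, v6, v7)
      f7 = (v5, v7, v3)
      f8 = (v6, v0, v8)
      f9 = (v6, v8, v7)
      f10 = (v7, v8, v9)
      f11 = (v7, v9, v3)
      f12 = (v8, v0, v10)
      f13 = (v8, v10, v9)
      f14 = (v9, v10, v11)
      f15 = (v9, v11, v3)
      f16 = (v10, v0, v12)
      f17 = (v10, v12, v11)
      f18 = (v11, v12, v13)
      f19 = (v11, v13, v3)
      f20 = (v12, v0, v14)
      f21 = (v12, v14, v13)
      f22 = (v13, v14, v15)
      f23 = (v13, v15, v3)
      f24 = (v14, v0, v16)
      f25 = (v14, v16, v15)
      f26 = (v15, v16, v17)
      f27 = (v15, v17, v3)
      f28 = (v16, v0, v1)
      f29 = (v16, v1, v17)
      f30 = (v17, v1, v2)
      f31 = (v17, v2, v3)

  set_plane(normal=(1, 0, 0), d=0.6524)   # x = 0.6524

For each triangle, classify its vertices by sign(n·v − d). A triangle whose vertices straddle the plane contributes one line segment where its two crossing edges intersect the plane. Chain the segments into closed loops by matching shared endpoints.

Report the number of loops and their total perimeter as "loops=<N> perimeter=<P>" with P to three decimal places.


loops=1 perimeter=6.162

Straddling triangles (12 of 32):
  (v1,v0,v4) [+-+] → (0.6524, 0, -0.913346)–(0.6524, 0.6524, -0.757344)  len=0.6708
  (v2,v5,v3) [++-] → (0.6524, 0.6524, 0.757344)–(0.6524, 0, 0.913346)  len=0.6708
  (v4,v0,v6) [+--] → (0.6524, 0.6524, -0.757344)–(0.6524, 0.846991, -0.645)  len=0.2247
  (v4,v6,v5) [+-+] → (0.6524, 0.846991, -0.645)–(0.6524, 0.846991, 0.420311)  len=1.0653
  (v5,v6,v7) [+--] → (0.6524, 0.846991, 0.420311)–(0.6524, 0.846991, 0.645)  len=0.2247
  (v5,v7,v3) [+--] → (0.6524, 0.846991, 0.645)–(0.6524, 0.6524, 0.757344)  len=0.2247
  (v14,v0,v16) [--+] → (0.6524, -0.6524, -0.757344)–(0.6524, -0.846991, -0.645)  len=0.2247
  (v14,v16,v15) [-+-] → (0.6524, -0.846991, -0.645)–(0.6524, -0.846991, -0.420311)  len=0.2247
  (v15,v16,v17) [-++] → (0.6524, -0.846991, -0.420311)–(0.6524, -0.846991, 0.645)  len=1.0653
  (v15,v17,v3) [-+-] → (0.6524, -0.846991, 0.645)–(0.6524, -0.6524, 0.757344)  len=0.2247
  (v16,v0,v1) [+-+] → (0.6524, -0.6524, -0.757344)–(0.6524, 0, -0.913346)  len=0.6708
  (v17,v2,v3) [++-] → (0.6524, 0, 0.913346)–(0.6524, -0.6524, 0.757344)  len=0.6708

Chained into 1 loop(s):
  loop 1: 12 segments, perimeter = 6.1619
Total perimeter = 6.162


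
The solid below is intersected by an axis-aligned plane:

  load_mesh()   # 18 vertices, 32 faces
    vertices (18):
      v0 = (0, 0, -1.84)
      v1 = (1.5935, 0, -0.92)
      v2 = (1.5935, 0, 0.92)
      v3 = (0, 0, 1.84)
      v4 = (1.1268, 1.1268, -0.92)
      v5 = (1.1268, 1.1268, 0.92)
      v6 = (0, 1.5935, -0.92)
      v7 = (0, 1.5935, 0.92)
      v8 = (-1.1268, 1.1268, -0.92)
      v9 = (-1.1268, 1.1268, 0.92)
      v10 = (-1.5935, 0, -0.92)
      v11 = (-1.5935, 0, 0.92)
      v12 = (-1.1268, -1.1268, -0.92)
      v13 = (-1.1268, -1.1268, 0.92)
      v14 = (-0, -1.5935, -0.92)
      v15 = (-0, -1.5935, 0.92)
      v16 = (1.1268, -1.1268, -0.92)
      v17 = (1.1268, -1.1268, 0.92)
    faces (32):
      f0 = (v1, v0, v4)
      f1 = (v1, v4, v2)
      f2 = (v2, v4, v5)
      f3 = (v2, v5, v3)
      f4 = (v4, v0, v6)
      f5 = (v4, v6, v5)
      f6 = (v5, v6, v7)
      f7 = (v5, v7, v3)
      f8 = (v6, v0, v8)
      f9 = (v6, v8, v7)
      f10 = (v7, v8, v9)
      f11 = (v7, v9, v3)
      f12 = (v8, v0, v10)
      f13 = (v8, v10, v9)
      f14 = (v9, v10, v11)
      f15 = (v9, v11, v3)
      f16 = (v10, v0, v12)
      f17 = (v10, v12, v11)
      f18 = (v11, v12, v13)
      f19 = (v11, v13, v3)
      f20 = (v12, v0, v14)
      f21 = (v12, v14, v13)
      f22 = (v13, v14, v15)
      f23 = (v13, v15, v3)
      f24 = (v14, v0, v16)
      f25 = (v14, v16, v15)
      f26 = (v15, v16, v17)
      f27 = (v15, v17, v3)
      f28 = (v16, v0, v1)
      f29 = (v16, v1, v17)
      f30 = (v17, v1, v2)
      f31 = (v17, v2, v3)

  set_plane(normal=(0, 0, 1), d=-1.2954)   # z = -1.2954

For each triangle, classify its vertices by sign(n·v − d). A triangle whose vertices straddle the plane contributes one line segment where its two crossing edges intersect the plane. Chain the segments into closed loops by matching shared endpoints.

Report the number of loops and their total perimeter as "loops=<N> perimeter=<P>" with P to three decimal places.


loops=1 perimeter=5.776

Straddling triangles (8 of 32):
  (v1,v0,v4) [+-+] → (0.943283, 0, -1.2954)–(0.667017, 0.667017, -1.2954)  len=0.7220
  (v4,v0,v6) [+-+] → (0.667017, 0.667017, -1.2954)–(0, 0.943283, -1.2954)  len=0.7220
  (v6,v0,v8) [+-+] → (0, 0.943283, -1.2954)–(-0.667017, 0.667017, -1.2954)  len=0.7220
  (v8,v0,v10) [+-+] → (-0.667017, 0.667017, -1.2954)–(-0.943283, 0, -1.2954)  len=0.7220
  (v10,v0,v12) [+-+] → (-0.943283, 0, -1.2954)–(-0.667017, -0.667017, -1.2954)  len=0.7220
  (v12,v0,v14) [+-+] → (-0.667017, -0.667017, -1.2954)–(0, -0.943283, -1.2954)  len=0.7220
  (v14,v0,v16) [+-+] → (0, -0.943283, -1.2954)–(0.667017, -0.667017, -1.2954)  len=0.7220
  (v16,v0,v1) [+-+] → (0.667017, -0.667017, -1.2954)–(0.943283, 0, -1.2954)  len=0.7220

Chained into 1 loop(s):
  loop 1: 8 segments, perimeter = 5.7757
Total perimeter = 5.776


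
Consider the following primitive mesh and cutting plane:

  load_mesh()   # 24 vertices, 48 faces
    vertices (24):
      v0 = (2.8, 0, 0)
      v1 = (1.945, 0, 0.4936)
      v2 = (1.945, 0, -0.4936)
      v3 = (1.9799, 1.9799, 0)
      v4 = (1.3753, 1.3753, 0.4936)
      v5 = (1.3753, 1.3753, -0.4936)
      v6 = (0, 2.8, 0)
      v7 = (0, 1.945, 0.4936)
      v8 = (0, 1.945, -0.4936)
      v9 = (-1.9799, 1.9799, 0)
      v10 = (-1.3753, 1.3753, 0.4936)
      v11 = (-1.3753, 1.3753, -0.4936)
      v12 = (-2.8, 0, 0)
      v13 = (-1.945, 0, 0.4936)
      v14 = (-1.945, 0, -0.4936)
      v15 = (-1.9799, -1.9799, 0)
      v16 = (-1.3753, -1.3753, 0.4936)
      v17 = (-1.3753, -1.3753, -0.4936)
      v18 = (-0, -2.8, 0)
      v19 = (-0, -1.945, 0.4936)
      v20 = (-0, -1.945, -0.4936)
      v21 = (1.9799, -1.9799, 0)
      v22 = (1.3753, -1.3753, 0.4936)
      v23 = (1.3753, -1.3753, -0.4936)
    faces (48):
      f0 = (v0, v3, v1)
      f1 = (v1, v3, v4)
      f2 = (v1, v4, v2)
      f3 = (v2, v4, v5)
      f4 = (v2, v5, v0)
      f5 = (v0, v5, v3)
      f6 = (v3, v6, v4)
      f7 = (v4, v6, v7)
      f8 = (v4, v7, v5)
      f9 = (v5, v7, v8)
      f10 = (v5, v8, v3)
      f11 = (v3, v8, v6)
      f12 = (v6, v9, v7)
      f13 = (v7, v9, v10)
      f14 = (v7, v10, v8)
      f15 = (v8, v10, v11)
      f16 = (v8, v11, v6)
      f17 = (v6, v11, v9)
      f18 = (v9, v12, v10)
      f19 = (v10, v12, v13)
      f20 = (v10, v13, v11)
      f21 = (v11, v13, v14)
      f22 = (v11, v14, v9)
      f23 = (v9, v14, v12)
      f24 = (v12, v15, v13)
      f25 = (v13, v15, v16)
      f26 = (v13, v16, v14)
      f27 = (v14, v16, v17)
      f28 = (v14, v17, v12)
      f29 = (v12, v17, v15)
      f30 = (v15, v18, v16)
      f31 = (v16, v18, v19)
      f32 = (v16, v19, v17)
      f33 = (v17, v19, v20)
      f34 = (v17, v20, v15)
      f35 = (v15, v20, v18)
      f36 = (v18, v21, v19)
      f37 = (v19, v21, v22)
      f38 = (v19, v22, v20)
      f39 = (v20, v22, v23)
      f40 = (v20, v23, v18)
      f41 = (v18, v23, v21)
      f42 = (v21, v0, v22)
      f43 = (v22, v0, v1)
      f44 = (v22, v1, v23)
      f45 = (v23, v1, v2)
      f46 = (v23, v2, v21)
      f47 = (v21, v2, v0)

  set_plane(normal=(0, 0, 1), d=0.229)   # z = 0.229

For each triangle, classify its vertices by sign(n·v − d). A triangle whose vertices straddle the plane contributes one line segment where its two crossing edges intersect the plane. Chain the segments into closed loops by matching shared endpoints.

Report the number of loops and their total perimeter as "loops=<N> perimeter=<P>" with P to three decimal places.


loops=2 perimeter=26.624

Straddling triangles (32 of 48):
  (v0,v3,v1) [--+] → (1.96371, 1.06135, 0.229)–(2.40333, 0, 0.229)  len=1.1488
  (v1,v3,v4) [+-+] → (1.96371, 1.06135, 0.229)–(1.6994, 1.6994, 0.229)  len=0.6906
  (v1,v4,v2) [++-] → (1.528, 1.00668, 0.229)–(1.945, 0, 0.229)  len=1.0896
  (v2,v4,v5) [-+-] → (1.528, 1.00668, 0.229)–(1.3753, 1.3753, 0.229)  len=0.3990
  (v3,v6,v4) [--+] → (0.638054, 2.13903, 0.229)–(1.6994, 1.6994, 0.229)  len=1.1488
  (v4,v6,v7) [+-+] → (0.638054, 2.13903, 0.229)–(0, 2.40333, 0.229)  len=0.6906
  (v4,v7,v5) [++-] → (0.368623, 1.7923, 0.229)–(1.3753, 1.3753, 0.229)  len=1.0896
  (v5,v7,v8) [-+-] → (0.368623, 1.7923, 0.229)–(0, 1.945, 0.229)  len=0.3990
  (v6,v9,v7) [--+] → (-1.06135, 1.96371, 0.229)–(0, 2.40333, 0.229)  len=1.1488
  (v7,v9,v10) [+-+] → (-1.06135, 1.96371, 0.229)–(-1.6994, 1.6994, 0.229)  len=0.6906
  (v7,v10,v8) [++-] → (-1.00668, 1.528, 0.229)–(0, 1.945, 0.229)  len=1.0896
  (v8,v10,v11) [-+-] → (-1.00668, 1.528, 0.229)–(-1.3753, 1.3753, 0.229)  len=0.3990
  (v9,v12,v10) [--+] → (-2.13903, 0.638054, 0.229)–(-1.6994, 1.6994, 0.229)  len=1.1488
  (v10,v12,v13) [+-+] → (-2.13903, 0.638054, 0.229)–(-2.40333, 0, 0.229)  len=0.6906
  (v10,v13,v11) [++-] → (-1.7923, 0.368623, 0.229)–(-1.3753, 1.3753, 0.229)  len=1.0896
  (v11,v13,v14) [-+-] → (-1.7923, 0.368623, 0.229)–(-1.945, 0, 0.229)  len=0.3990
  (v12,v15,v13) [--+] → (-1.96371, -1.06135, 0.229)–(-2.40333, 0, 0.229)  len=1.1488
  (v13,v15,v16) [+-+] → (-1.96371, -1.06135, 0.229)–(-1.6994, -1.6994, 0.229)  len=0.6906
  (v13,v16,v14) [++-] → (-1.528, -1.00668, 0.229)–(-1.945, 0, 0.229)  len=1.0896
  (v14,v16,v17) [-+-] → (-1.528, -1.00668, 0.229)–(-1.3753, -1.3753, 0.229)  len=0.3990
  (v15,v18,v16) [--+] → (-0.638054, -2.13903, 0.229)–(-1.6994, -1.6994, 0.229)  len=1.1488
  (v16,v18,v19) [+-+] → (-0.638054, -2.13903, 0.229)–(0, -2.40333, 0.229)  len=0.6906
  (v16,v19,v17) [++-] → (-0.368623, -1.7923, 0.229)–(-1.3753, -1.3753, 0.229)  len=1.0896
  (v17,v19,v20) [-+-] → (-0.368623, -1.7923, 0.229)–(0, -1.945, 0.229)  len=0.3990
  (v18,v21,v19) [--+] → (1.06135, -1.96371, 0.229)–(0, -2.40333, 0.229)  len=1.1488
  (v19,v21,v22) [+-+] → (1.06135, -1.96371, 0.229)–(1.6994, -1.6994, 0.229)  len=0.6906
  (v19,v22,v20) [++-] → (1.00668, -1.528, 0.229)–(0, -1.945, 0.229)  len=1.0896
  (v20,v22,v23) [-+-] → (1.00668, -1.528, 0.229)–(1.3753, -1.3753, 0.229)  len=0.3990
  (v21,v0,v22) [--+] → (2.13903, -0.638054, 0.229)–(1.6994, -1.6994, 0.229)  len=1.1488
  (v22,v0,v1) [+-+] → (2.13903, -0.638054, 0.229)–(2.40333, 0, 0.229)  len=0.6906
  (v22,v1,v23) [++-] → (1.7923, -0.368623, 0.229)–(1.3753, -1.3753, 0.229)  len=1.0896
  (v23,v1,v2) [-+-] → (1.7923, -0.368623, 0.229)–(1.945, 0, 0.229)  len=0.3990

Chained into 2 loop(s):
  loop 1: 16 segments, perimeter = 14.7154
  loop 2: 16 segments, perimeter = 11.9090
Total perimeter = 26.624
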